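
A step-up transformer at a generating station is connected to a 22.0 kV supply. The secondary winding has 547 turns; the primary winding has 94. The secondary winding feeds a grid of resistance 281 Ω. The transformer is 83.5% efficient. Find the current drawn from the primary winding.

V_s = 22000 × 547/94 = 128020 V.
I_s = V_s/R = 128020/281 = 455.59 A.
P_out = V_s I_s = 128020 × 455.59 = 5.8325×10^7 W.
P_in = P_out/η = 5.8325×10^7/0.835 = 6.9851×10^7 W.
I_p = P_in/V_p = 6.9851×10^7/22000 = 3180 A.

I_p ≈ 3180 A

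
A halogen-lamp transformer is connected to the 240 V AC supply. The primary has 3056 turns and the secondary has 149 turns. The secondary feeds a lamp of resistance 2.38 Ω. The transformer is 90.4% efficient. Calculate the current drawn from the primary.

V_s = 240 × 149/3056 = 11.702 V.
I_s = V_s/R = 11.702/2.38 = 4.9166 A.
P_out = V_s I_s = 11.702 × 4.9166 = 57.532 W.
P_in = P_out/η = 57.532/0.904 = 63.642 W.
I_p = P_in/V_p = 63.642/240 = 0.265 A.

I_p ≈ 0.265 A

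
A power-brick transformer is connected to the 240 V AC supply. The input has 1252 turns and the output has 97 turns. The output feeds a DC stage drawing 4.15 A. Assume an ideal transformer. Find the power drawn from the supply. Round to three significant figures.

P ≈ 77.2 W

I_in = I_out × N_out/N_in = 4.15 × 97/1252 = 0.32153 A.
P = V_in I_in = 240 × 0.32153 = 77.2 W.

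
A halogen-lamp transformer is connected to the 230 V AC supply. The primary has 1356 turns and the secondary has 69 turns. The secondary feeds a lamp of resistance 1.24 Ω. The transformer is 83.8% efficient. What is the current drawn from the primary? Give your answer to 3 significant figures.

I_p ≈ 0.573 A

V_s = 230 × 69/1356 = 11.704 V.
I_s = V_s/R = 11.704/1.24 = 9.4383 A.
P_out = V_s I_s = 11.704 × 9.4383 = 110.46 W.
P_in = P_out/η = 110.46/0.838 = 131.82 W.
I_p = P_in/V_p = 131.82/230 = 0.573 A.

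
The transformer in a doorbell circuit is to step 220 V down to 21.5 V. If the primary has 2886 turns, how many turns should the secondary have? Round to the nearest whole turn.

N_s = 282 turns

N_s/N_p = V_s/V_p, so N_s = 2886 × 21.5/220 = 282.0 ≈ 282 turns.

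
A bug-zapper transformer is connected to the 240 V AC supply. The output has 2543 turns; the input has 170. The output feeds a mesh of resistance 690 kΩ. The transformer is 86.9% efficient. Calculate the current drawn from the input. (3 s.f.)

I_in ≈ 0.0896 A

V_out = 240 × 2543/170 = 3590.1 V.
I_out = V_out/R = 3590.1/690000 = 0.0052031 A.
P_out = V_out I_out = 3590.1 × 0.0052031 = 18.680 W.
P_in = P_out/η = 18.680/0.869 = 21.496 W.
I_in = P_in/V_in = 21.496/240 = 0.0896 A.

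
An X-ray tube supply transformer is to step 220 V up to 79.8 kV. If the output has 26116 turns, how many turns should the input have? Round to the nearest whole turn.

N_in = 72 turns

N_in/N_out = V_in/V_out, so N_in = 26116 × 220/79800 = 72.0 ≈ 72 turns.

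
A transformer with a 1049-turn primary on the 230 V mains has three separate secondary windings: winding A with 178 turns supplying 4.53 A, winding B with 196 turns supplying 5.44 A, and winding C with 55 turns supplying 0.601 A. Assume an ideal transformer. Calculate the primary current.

V_A = 230 × 178/1049 = 39.028 V; V_B = 230 × 196/1049 = 42.974 V; V_C = 230 × 55/1049 = 12.059 V.
P_out = V_A I_A + V_B I_B + V_C I_C = 39.028×4.53 + 42.974×5.44 + 12.059×0.601 = 176.80 + 233.78 + 7.2475 = 417.82 W.
Ideal ⇒ P_in = P_out, so I_p = P_out/V_p = 417.82/230 = 1.82 A.

I_p ≈ 1.82 A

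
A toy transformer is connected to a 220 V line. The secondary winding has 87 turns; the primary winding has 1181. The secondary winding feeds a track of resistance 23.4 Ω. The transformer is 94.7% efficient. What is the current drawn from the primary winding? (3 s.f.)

V_s = 220 × 87/1181 = 16.207 V.
I_s = V_s/R = 16.207/23.4 = 0.69259 A.
P_out = V_s I_s = 16.207 × 0.69259 = 11.225 W.
P_in = P_out/η = 11.225/0.947 = 11.853 W.
I_p = P_in/V_p = 11.853/220 = 0.0539 A.

I_p ≈ 0.0539 A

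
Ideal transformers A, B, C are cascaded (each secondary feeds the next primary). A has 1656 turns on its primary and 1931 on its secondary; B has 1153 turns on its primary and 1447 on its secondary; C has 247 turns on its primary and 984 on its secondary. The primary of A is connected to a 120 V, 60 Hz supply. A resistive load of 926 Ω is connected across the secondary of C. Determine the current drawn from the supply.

I_supply ≈ 4.40 A

Secondary of A: V = 120.00 × 1931/1656 = 139.93 V.
Secondary of B: V = 139.93 × 1447/1153 = 175.61 V.
Secondary of C: V = 175.61 × 984/247 = 699.59 V.
I_load = 699.59/926 = 0.75549 A, so P_out = 699.59 × 0.75549 = 528.53 W.
All ideal ⇒ P_in = P_out, so I_supply = 528.53/120 = 4.40 A.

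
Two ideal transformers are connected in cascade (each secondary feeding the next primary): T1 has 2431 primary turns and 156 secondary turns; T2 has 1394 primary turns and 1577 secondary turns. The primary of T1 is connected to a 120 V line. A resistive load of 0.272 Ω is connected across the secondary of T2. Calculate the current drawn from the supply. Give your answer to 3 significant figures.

Secondary of T1: V = 120.00 × 156/2431 = 7.7005 V.
Secondary of T2: V = 7.7005 × 1577/1394 = 8.7114 V.
I_load = 8.7114/0.272 = 32.027 A, so P_out = 8.7114 × 32.027 = 279.00 W.
All ideal ⇒ P_in = P_out, so I_supply = 279.00/120 = 2.33 A.

I_supply ≈ 2.33 A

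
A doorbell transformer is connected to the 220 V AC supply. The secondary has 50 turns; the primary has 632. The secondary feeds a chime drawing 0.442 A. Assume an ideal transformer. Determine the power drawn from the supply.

I_p = I_s × N_s/N_p = 0.442 × 50/632 = 0.034968 A.
P = V_p I_p = 220 × 0.034968 = 7.69 W.

P ≈ 7.69 W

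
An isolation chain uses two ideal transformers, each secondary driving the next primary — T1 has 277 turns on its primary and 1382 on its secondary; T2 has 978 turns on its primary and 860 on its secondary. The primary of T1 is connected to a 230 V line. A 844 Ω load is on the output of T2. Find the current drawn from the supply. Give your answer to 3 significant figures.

After T1: V = 230.00 × 1382/277 = 1147.5 V.
After T2: V = 1147.5 × 860/978 = 1009.1 V.
I_load = 1009.1/844 = 1.1956 A, so P_out = 1009.1 × 1.1956 = 1206.4 W.
All ideal ⇒ P_in = P_out, so I_supply = 1206.4/230 = 5.25 A.

I_supply ≈ 5.25 A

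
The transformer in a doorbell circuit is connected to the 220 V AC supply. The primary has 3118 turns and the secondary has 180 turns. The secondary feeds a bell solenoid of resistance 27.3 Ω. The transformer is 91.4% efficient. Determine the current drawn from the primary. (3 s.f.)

V_s = 220 × 180/3118 = 12.700 V.
I_s = V_s/R = 12.700/27.3 = 0.46522 A.
P_out = V_s I_s = 12.700 × 0.46522 = 5.9085 W.
P_in = P_out/η = 5.9085/0.914 = 6.4644 W.
I_p = P_in/V_p = 6.4644/220 = 0.0294 A.

I_p ≈ 0.0294 A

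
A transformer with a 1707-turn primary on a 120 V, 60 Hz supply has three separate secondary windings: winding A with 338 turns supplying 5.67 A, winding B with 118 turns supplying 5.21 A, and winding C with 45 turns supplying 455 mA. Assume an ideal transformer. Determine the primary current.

I_p ≈ 1.49 A

V_A = 120 × 338/1707 = 23.761 V; V_B = 120 × 118/1707 = 8.2953 V; V_C = 120 × 45/1707 = 3.1634 V.
P_out = V_A I_A + V_B I_B + V_C I_C = 23.761×5.67 + 8.2953×5.21 + 3.1634×0.455 = 134.72 + 43.218 + 1.4394 = 179.38 W.
Ideal ⇒ P_in = P_out, so I_p = P_out/V_p = 179.38/120 = 1.49 A.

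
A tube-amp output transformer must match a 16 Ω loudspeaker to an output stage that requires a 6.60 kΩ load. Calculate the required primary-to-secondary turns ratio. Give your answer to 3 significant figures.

Z_p/Z_s = (N_p/N_s)², so N_p/N_s = √(6600/16) = √412 = 20.3.

N_p/N_s ≈ 20.3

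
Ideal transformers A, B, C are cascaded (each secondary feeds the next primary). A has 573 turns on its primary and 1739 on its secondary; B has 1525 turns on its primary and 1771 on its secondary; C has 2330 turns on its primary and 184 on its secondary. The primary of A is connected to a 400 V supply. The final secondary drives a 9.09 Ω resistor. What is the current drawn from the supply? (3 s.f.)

Secondary of A: V = 400.00 × 1739/573 = 1214.0 V.
Secondary of B: V = 1214.0 × 1771/1525 = 1409.8 V.
Secondary of C: V = 1409.8 × 184/2330 = 111.33 V.
I_load = 111.33/9.09 = 12.248 A, so P_out = 111.33 × 12.248 = 1363.5 W.
All ideal ⇒ P_in = P_out, so I_supply = 1363.5/400 = 3.41 A.

I_supply ≈ 3.41 A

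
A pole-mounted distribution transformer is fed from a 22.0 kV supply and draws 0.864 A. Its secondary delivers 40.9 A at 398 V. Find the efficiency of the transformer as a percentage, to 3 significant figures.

η ≈ 85.6%

P_in = 22000 × 0.864 = 19008.0 W.
P_out = 398 × 40.9 = 16278.2 W.
η = P_out/P_in = 16278.2/19008.0 = 0.856.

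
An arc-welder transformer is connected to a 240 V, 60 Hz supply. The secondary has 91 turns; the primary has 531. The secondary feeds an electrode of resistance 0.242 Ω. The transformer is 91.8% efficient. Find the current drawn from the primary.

V_s = 240 × 91/531 = 41.130 V.
I_s = V_s/R = 41.130/0.242 = 169.96 A.
P_out = V_s I_s = 41.130 × 169.96 = 6990.4 W.
P_in = P_out/η = 6990.4/0.918 = 7614.8 W.
I_p = P_in/V_p = 7614.8/240 = 31.7 A.

I_p ≈ 31.7 A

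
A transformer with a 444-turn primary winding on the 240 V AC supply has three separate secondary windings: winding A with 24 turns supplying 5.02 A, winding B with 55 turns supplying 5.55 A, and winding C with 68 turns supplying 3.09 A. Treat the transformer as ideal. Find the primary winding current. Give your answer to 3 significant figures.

I_p ≈ 1.43 A

V_A = 240 × 24/444 = 12.973 V; V_B = 240 × 55/444 = 29.730 V; V_C = 240 × 68/444 = 36.757 V.
P_out = V_A I_A + V_B I_B + V_C I_C = 12.973×5.02 + 29.730×5.55 + 36.757×3.09 = 65.124 + 165.00 + 113.58 = 343.70 W.
Ideal ⇒ P_in = P_out, so I_p = P_out/V_p = 343.70/240 = 1.43 A.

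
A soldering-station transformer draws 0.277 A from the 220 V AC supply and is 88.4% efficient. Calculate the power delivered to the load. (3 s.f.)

P_out ≈ 53.9 W

P_in = V_in I_in = 220 × 0.277 = 60.940 W.
P_out = η P_in = 0.884 × 60.940 = 53.9 W.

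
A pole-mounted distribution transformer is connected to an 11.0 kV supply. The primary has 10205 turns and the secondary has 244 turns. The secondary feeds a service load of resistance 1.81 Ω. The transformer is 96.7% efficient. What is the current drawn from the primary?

V_s = 11000 × 244/10205 = 263.01 V.
I_s = V_s/R = 263.01/1.81 = 145.31 A.
P_out = V_s I_s = 263.01 × 145.31 = 38217 W.
P_in = P_out/η = 38217/0.967 = 39522 W.
I_p = P_in/V_p = 39522/11000 = 3.59 A.

I_p ≈ 3.59 A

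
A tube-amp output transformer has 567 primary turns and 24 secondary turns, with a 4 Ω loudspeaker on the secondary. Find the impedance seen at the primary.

Z_p ≈ 2230 Ω

Z_p = (N_p/N_s)² × Z_s = (567/24)² × 4 = 2230 Ω.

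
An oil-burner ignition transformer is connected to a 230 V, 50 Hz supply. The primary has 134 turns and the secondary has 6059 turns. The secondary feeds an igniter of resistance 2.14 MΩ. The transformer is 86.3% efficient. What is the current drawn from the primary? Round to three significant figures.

V_s = 230 × 6059/134 = 10400 V.
I_s = V_s/R = 10400/(2.14×10^6) = 0.0048597 A.
P_out = V_s I_s = 10400 × 0.0048597 = 50.540 W.
P_in = P_out/η = 50.540/0.863 = 58.563 W.
I_p = P_in/V_p = 58.563/230 = 0.255 A.

I_p ≈ 0.255 A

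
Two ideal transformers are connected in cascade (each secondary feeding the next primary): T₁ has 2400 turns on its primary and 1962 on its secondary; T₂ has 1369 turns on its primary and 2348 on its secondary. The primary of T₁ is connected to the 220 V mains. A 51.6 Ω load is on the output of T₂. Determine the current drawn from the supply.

Secondary of T₁: V = 220.00 × 1962/2400 = 179.85 V.
Secondary of T₂: V = 179.85 × 2348/1369 = 308.46 V.
I_load = 308.46/51.6 = 5.9780 A, so P_out = 308.46 × 5.9780 = 1844.0 W.
All ideal ⇒ P_in = P_out, so I_supply = 1844.0/220 = 8.38 A.

I_supply ≈ 8.38 A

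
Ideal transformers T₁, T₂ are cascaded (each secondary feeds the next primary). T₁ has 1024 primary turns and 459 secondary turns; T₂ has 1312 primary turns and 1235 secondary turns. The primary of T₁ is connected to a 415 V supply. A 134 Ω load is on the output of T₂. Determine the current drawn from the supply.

I_supply ≈ 0.551 A

Secondary of T₁: V = 415.00 × 459/1024 = 186.02 V.
Secondary of T₂: V = 186.02 × 1235/1312 = 175.10 V.
I_load = 175.10/134 = 1.3067 A, so P_out = 175.10 × 1.3067 = 228.81 W.
All ideal ⇒ P_in = P_out, so I_supply = 228.81/415 = 0.551 A.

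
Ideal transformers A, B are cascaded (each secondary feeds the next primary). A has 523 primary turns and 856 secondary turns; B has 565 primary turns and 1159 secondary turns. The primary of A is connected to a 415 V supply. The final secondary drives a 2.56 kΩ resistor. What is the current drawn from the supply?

I_supply ≈ 1.83 A

Secondary of A: V = 415.00 × 856/523 = 679.24 V.
Secondary of B: V = 679.24 × 1159/565 = 1393.3 V.
I_load = 1393.3/2560 = 0.54427 A, so P_out = 1393.3 × 0.54427 = 758.35 W.
All ideal ⇒ P_in = P_out, so I_supply = 758.35/415 = 1.83 A.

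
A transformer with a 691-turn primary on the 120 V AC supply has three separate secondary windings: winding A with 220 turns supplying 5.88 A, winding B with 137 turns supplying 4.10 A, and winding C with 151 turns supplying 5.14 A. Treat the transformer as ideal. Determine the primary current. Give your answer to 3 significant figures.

V_A = 120 × 220/691 = 38.205 V; V_B = 120 × 137/691 = 23.792 V; V_C = 120 × 151/691 = 26.223 V.
P_out = V_A I_A + V_B I_B + V_C I_C = 38.205×5.88 + 23.792×4.10 + 26.223×5.14 = 224.65 + 97.546 + 134.79 = 456.98 W.
Ideal ⇒ P_in = P_out, so I_p = P_out/V_p = 456.98/120 = 3.81 A.

I_p ≈ 3.81 A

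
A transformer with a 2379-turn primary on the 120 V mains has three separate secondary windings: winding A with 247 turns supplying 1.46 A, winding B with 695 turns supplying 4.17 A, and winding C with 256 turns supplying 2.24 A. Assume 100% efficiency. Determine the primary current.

V_A = 120 × 247/2379 = 12.459 V; V_B = 120 × 695/2379 = 35.057 V; V_C = 120 × 256/2379 = 12.913 V.
P_out = V_A I_A + V_B I_B + V_C I_C = 12.459×1.46 + 35.057×4.17 + 12.913×2.24 = 18.190 + 146.19 + 28.925 = 193.30 W.
Ideal ⇒ P_in = P_out, so I_p = P_out/V_p = 193.30/120 = 1.61 A.

I_p ≈ 1.61 A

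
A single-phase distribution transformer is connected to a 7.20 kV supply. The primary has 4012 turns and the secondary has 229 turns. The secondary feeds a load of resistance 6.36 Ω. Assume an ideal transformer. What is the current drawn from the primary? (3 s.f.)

V_s = V_p × N_s/N_p = 7200 × 229/4012 = 410.97 V.
I_s = V_s/R = 410.97/6.36 = 64.617 A.
For an ideal transformer I_p N_p = I_s N_s, so I_p = 64.617 × 229/4012 = 3.69 A.

I_p ≈ 3.69 A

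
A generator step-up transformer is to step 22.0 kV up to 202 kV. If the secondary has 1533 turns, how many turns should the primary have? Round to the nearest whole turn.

N_p/N_s = V_p/V_s, so N_p = 1533 × 22000/202000 = 167.0 ≈ 167 turns.

N_p = 167 turns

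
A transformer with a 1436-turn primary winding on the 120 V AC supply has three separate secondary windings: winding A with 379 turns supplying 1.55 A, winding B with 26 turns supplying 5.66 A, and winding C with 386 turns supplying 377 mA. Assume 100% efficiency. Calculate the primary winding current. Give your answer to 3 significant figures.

I_p ≈ 0.613 A

V_A = 120 × 379/1436 = 31.671 V; V_B = 120 × 26/1436 = 2.1727 V; V_C = 120 × 386/1436 = 32.256 V.
P_out = V_A I_A + V_B I_B + V_C I_C = 31.671×1.55 + 2.1727×5.66 + 32.256×0.377 = 49.091 + 12.297 + 12.161 = 73.549 W.
Ideal ⇒ P_in = P_out, so I_p = P_out/V_p = 73.549/120 = 0.613 A.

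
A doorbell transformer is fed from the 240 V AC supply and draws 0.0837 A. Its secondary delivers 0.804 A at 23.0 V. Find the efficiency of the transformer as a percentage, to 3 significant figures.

η ≈ 92.1%

P_in = 240 × 0.0837 = 20.0880 W.
P_out = 23.0 × 0.804 = 18.4920 W.
η = P_out/P_in = 18.4920/20.0880 = 0.921.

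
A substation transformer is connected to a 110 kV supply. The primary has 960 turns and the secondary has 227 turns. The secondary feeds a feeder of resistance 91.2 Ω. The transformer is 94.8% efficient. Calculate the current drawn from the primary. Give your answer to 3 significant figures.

I_p ≈ 71.1 A

V_s = 110000 × 227/960 = 26010 V.
I_s = V_s/R = 26010/91.2 = 285.20 A.
P_out = V_s I_s = 26010 × 285.20 = 7.4182×10^6 W.
P_in = P_out/η = 7.4182×10^6/0.948 = 7.8251×10^6 W.
I_p = P_in/V_p = 7.8251×10^6/110000 = 71.1 A.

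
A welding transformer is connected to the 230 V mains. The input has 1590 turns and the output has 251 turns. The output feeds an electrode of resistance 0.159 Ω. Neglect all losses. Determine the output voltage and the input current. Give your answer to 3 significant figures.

V_out = V_in × N_out/N_in = 230 × 251/1590 = 36.308 V.
I_out = V_out/R = 36.308/0.159 = 228.35 A.
I_in = I_out × N_out/N_in = 228.35 × 251/1590 = 36.0 A.

V_out ≈ 36.3 V, I_in ≈ 36.0 A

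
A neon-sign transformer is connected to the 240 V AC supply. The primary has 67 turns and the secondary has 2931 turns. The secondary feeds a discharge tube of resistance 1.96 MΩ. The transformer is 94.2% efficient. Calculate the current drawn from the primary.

V_s = 240 × 2931/67 = 10499 V.
I_s = V_s/R = 10499/(1.96×10^6) = 0.0053567 A.
P_out = V_s I_s = 10499 × 0.0053567 = 56.240 W.
P_in = P_out/η = 56.240/0.942 = 59.703 W.
I_p = P_in/V_p = 59.703/240 = 0.249 A.

I_p ≈ 0.249 A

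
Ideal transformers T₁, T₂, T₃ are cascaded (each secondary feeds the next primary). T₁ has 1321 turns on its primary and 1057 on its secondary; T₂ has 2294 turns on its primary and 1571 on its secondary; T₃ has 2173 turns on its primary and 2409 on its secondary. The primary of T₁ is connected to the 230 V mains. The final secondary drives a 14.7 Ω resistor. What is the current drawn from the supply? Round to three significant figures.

Secondary of T₁: V = 230.00 × 1057/1321 = 184.03 V.
Secondary of T₂: V = 184.03 × 1571/2294 = 126.03 V.
Secondary of T₃: V = 126.03 × 2409/2173 = 139.72 V.
I_load = 139.72/14.7 = 9.5048 A, so P_out = 139.72 × 9.5048 = 1328.0 W.
All ideal ⇒ P_in = P_out, so I_supply = 1328.0/230 = 5.77 A.

I_supply ≈ 5.77 A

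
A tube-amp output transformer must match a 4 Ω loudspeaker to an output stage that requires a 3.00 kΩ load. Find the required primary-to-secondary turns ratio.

N_p/N_s ≈ 27.4

Z_p/Z_s = (N_p/N_s)², so N_p/N_s = √(3000/4) = √750 = 27.4.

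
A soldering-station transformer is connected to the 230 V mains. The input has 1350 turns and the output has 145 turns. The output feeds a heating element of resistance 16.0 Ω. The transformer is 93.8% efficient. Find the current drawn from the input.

I_in ≈ 0.177 A

V_out = 230 × 145/1350 = 24.704 V.
I_out = V_out/R = 24.704/16.0 = 1.5440 A.
P_out = V_out I_out = 24.704 × 1.5440 = 38.142 W.
P_in = P_out/η = 38.142/0.938 = 40.663 W.
I_in = P_in/V_in = 40.663/230 = 0.177 A.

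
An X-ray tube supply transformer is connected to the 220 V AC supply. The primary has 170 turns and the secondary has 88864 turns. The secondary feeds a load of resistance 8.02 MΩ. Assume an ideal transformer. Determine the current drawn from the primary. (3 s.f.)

V_s = V_p × N_s/N_p = 220 × 88864/170 = 115000 V.
I_s = V_s/R = 115000/(8.02×10^6) = 0.014339 A.
For an ideal transformer I_p N_p = I_s N_s, so I_p = 0.014339 × 88864/170 = 7.50 A.

I_p ≈ 7.50 A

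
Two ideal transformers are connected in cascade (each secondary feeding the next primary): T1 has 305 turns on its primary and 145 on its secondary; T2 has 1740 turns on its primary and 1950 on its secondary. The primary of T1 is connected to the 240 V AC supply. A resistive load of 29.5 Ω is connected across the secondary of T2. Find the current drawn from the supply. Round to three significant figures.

I_supply ≈ 2.31 A

After T1: V = 240.00 × 145/305 = 114.10 V.
After T2: V = 114.10 × 1950/1740 = 127.87 V.
I_load = 127.87/29.5 = 4.3345 A, so P_out = 127.87 × 4.3345 = 554.25 W.
All ideal ⇒ P_in = P_out, so I_supply = 554.25/240 = 2.31 A.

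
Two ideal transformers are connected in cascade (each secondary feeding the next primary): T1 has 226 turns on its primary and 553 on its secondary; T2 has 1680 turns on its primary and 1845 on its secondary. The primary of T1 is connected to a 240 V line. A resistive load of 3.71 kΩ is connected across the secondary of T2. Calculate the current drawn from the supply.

I_supply ≈ 0.467 A

Secondary of T1: V = 240.00 × 553/226 = 587.26 V.
Secondary of T2: V = 587.26 × 1845/1680 = 644.93 V.
I_load = 644.93/3710 = 0.17384 A, so P_out = 644.93 × 0.17384 = 112.11 W.
All ideal ⇒ P_in = P_out, so I_supply = 112.11/240 = 0.467 A.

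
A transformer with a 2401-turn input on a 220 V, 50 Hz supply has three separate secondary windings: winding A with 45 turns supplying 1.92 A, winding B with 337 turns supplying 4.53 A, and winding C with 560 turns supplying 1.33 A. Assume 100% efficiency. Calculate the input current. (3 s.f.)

I_in ≈ 0.982 A

V_A = 220 × 45/2401 = 4.1233 V; V_B = 220 × 337/2401 = 30.879 V; V_C = 220 × 560/2401 = 51.312 V.
P_out = V_A I_A + V_B I_B + V_C I_C = 4.1233×1.92 + 30.879×4.53 + 51.312×1.33 = 7.9167 + 139.88 + 68.245 = 216.04 W.
Ideal ⇒ P_in = P_out, so I_in = P_out/V_in = 216.04/220 = 0.982 A.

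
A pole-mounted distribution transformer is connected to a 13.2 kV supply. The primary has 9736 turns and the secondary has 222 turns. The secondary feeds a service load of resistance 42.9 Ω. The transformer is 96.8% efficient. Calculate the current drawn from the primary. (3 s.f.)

I_p ≈ 0.165 A

V_s = 13200 × 222/9736 = 300.99 V.
I_s = V_s/R = 300.99/42.9 = 7.0160 A.
P_out = V_s I_s = 300.99 × 7.0160 = 2111.7 W.
P_in = P_out/η = 2111.7/0.968 = 2181.5 W.
I_p = P_in/V_p = 2181.5/13200 = 0.165 A.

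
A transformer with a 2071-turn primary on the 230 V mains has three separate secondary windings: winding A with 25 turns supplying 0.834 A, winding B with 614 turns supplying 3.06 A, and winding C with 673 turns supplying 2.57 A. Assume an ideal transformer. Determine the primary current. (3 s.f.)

I_p ≈ 1.75 A

V_A = 230 × 25/2071 = 2.7764 V; V_B = 230 × 614/2071 = 68.189 V; V_C = 230 × 673/2071 = 74.742 V.
P_out = V_A I_A + V_B I_B + V_C I_C = 2.7764×0.834 + 68.189×3.06 + 74.742×2.57 = 2.3155 + 208.66 + 192.09 = 403.06 W.
Ideal ⇒ P_in = P_out, so I_p = P_out/V_p = 403.06/230 = 1.75 A.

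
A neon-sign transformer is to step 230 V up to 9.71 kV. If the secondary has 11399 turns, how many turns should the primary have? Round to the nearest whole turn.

N_p = 270 turns

N_p/N_s = V_p/V_s, so N_p = 11399 × 230/9710 = 270.0 ≈ 270 turns.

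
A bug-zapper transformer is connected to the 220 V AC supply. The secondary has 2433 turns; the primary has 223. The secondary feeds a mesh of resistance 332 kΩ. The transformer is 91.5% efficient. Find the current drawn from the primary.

V_s = 220 × 2433/223 = 2400.3 V.
I_s = V_s/R = 2400.3/332000 = 0.0072297 A.
P_out = V_s I_s = 2400.3 × 0.0072297 = 17.353 W.
P_in = P_out/η = 17.353/0.915 = 18.965 W.
I_p = P_in/V_p = 18.965/220 = 0.0862 A.

I_p ≈ 0.0862 A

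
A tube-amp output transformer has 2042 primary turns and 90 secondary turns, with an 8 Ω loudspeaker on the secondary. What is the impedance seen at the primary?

Z_p = (N_p/N_s)² × Z_s = (2042/90)² × 8 = 4120 Ω.

Z_p ≈ 4120 Ω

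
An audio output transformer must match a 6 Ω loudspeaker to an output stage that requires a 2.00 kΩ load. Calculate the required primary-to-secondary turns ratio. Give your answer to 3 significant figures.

Z_p/Z_s = (N_p/N_s)², so N_p/N_s = √(2000/6) = √333 = 18.3.

N_p/N_s ≈ 18.3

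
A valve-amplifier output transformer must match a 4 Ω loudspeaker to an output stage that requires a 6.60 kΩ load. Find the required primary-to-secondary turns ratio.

Z_p/Z_s = (N_p/N_s)², so N_p/N_s = √(6600/4) = √1650 = 40.6.

N_p/N_s ≈ 40.6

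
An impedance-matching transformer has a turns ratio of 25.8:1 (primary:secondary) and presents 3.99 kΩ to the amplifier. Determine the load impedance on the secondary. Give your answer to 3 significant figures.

Z_s ≈ 5.99 Ω

Z_s = Z_p/(N_p/N_s)² = 3990/25.8² = 5.99 Ω.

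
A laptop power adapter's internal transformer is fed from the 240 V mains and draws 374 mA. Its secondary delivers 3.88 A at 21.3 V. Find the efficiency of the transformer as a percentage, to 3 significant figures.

η ≈ 92.1%

P_in = 240 × 0.374 = 89.7600 W.
P_out = 21.3 × 3.88 = 82.6440 W.
η = P_out/P_in = 82.6440/89.7600 = 0.921.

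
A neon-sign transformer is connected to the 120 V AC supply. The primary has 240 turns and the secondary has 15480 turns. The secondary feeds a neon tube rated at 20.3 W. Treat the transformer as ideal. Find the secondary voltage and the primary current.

V_s ≈ 7740 V, I_p ≈ 0.169 A

V_s = V_p × N_s/N_p = 120 × 15480/240 = 7740.0 V.
I_s = P/V_s = 20.3/7740.0 = 0.0026227 A.
I_p = I_s × N_s/N_p = 0.0026227 × 15480/240 = 0.169 A.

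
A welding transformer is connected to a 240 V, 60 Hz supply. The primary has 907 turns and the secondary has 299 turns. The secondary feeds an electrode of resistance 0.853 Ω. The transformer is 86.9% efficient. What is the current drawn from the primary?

I_p ≈ 35.2 A

V_s = 240 × 299/907 = 79.118 V.
I_s = V_s/R = 79.118/0.853 = 92.753 A.
P_out = V_s I_s = 79.118 × 92.753 = 7338.4 W.
P_in = P_out/η = 7338.4/0.869 = 8444.6 W.
I_p = P_in/V_p = 8444.6/240 = 35.2 A.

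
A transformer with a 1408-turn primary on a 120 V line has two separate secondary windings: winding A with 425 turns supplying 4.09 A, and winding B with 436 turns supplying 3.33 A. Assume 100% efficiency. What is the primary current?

I_p ≈ 2.27 A

V_A = 120 × 425/1408 = 36.222 V; V_B = 120 × 436/1408 = 37.159 V.
P_out = V_A I_A + V_B I_B = 36.222×4.09 + 37.159×3.33 = 148.15 + 123.74 = 271.89 W.
Ideal ⇒ P_in = P_out, so I_p = P_out/V_p = 271.89/120 = 2.27 A.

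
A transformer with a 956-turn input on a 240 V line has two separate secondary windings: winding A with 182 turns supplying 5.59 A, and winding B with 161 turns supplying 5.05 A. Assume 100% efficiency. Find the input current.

I_in ≈ 1.91 A

V_A = 240 × 182/956 = 45.690 V; V_B = 240 × 161/956 = 40.418 V.
P_out = V_A I_A + V_B I_B = 45.690×5.59 + 40.418×5.05 = 255.41 + 204.11 = 459.52 W.
Ideal ⇒ P_in = P_out, so I_in = P_out/V_in = 459.52/240 = 1.91 A.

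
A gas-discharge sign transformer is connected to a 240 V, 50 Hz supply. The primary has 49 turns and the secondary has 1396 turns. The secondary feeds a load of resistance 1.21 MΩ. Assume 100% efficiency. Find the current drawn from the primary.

I_p ≈ 0.161 A

V_s = V_p × N_s/N_p = 240 × 1396/49 = 6837.6 V.
I_s = V_s/R = 6837.6/(1.21×10^6) = 0.0056509 A.
For an ideal transformer I_p N_p = I_s N_s, so I_p = 0.0056509 × 1396/49 = 0.161 A.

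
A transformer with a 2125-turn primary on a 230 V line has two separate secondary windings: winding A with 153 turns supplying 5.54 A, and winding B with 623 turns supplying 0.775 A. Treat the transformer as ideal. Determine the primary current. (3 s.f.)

I_p ≈ 0.626 A

V_A = 230 × 153/2125 = 16.560 V; V_B = 230 × 623/2125 = 67.431 V.
P_out = V_A I_A + V_B I_B = 16.560×5.54 + 67.431×0.775 = 91.742 + 52.259 = 144.00 W.
Ideal ⇒ P_in = P_out, so I_p = P_out/V_p = 144.00/230 = 0.626 A.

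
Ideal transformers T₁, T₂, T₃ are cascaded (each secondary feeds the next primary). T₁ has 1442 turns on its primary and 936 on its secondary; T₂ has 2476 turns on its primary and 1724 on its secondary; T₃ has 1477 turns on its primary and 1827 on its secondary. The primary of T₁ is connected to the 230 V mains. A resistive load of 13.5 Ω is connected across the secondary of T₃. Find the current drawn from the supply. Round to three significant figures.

I_supply ≈ 5.32 A

Secondary of T₁: V = 230.00 × 936/1442 = 149.29 V.
Secondary of T₂: V = 149.29 × 1724/2476 = 103.95 V.
Secondary of T₃: V = 103.95 × 1827/1477 = 128.58 V.
I_load = 128.58/13.5 = 9.5247 A, so P_out = 128.58 × 9.5247 = 1224.7 W.
All ideal ⇒ P_in = P_out, so I_supply = 1224.7/230 = 5.32 A.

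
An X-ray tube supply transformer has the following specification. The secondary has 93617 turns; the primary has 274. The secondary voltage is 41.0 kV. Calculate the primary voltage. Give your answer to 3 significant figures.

V_p ≈ 120 V

V_p/V_s = N_p/N_s, so V_p = 41000 × 274/93617 = 120 V.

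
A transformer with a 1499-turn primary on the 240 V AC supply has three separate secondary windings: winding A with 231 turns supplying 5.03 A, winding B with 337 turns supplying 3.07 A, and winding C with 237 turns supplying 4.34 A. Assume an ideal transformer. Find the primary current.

V_A = 240 × 231/1499 = 36.985 V; V_B = 240 × 337/1499 = 53.956 V; V_C = 240 × 237/1499 = 37.945 V.
P_out = V_A I_A + V_B I_B + V_C I_C = 36.985×5.03 + 53.956×3.07 + 37.945×4.34 = 186.03 + 165.64 + 164.68 = 516.36 W.
Ideal ⇒ P_in = P_out, so I_p = P_out/V_p = 516.36/240 = 2.15 A.

I_p ≈ 2.15 A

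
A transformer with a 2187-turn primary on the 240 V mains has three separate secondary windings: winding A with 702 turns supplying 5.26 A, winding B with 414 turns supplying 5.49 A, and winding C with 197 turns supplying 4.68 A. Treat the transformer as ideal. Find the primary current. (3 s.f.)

V_A = 240 × 702/2187 = 77.037 V; V_B = 240 × 414/2187 = 45.432 V; V_C = 240 × 197/2187 = 21.619 V.
P_out = V_A I_A + V_B I_B + V_C I_C = 77.037×5.26 + 45.432×5.49 + 21.619×4.68 = 405.21 + 249.42 + 101.18 = 755.81 W.
Ideal ⇒ P_in = P_out, so I_p = P_out/V_p = 755.81/240 = 3.15 A.

I_p ≈ 3.15 A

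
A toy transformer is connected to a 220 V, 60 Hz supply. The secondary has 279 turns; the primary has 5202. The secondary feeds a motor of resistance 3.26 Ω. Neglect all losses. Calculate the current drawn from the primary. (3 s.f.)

I_p ≈ 0.194 A

V_s = V_p × N_s/N_p = 220 × 279/5202 = 11.799 V.
I_s = V_s/R = 11.799/3.26 = 3.6194 A.
For an ideal transformer I_p N_p = I_s N_s, so I_p = 3.6194 × 279/5202 = 0.194 A.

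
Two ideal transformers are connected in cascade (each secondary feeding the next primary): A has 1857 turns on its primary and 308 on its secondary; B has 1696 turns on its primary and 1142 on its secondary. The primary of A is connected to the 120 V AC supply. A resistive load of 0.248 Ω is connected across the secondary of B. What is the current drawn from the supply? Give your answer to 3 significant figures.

Secondary of A: V = 120.00 × 308/1857 = 19.903 V.
Secondary of B: V = 19.903 × 1142/1696 = 13.402 V.
I_load = 13.402/0.248 = 54.039 A, so P_out = 13.402 × 54.039 = 724.22 W.
All ideal ⇒ P_in = P_out, so I_supply = 724.22/120 = 6.04 A.

I_supply ≈ 6.04 A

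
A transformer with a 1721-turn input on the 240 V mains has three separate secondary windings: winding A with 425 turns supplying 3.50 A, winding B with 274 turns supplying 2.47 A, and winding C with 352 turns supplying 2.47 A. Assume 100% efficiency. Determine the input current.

I_in ≈ 1.76 A

V_A = 240 × 425/1721 = 59.268 V; V_B = 240 × 274/1721 = 38.210 V; V_C = 240 × 352/1721 = 49.088 V.
P_out = V_A I_A + V_B I_B + V_C I_C = 59.268×3.50 + 38.210×2.47 + 49.088×2.47 = 207.44 + 94.380 + 121.25 = 423.06 W.
Ideal ⇒ P_in = P_out, so I_in = P_out/V_in = 423.06/240 = 1.76 A.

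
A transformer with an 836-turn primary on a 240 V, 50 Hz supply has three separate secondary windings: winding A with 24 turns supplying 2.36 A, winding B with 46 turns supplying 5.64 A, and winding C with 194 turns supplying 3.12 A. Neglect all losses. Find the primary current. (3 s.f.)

V_A = 240 × 24/836 = 6.8900 V; V_B = 240 × 46/836 = 13.206 V; V_C = 240 × 194/836 = 55.694 V.
P_out = V_A I_A + V_B I_B + V_C I_C = 6.8900×2.36 + 13.206×5.64 + 55.694×3.12 = 16.260 + 74.480 + 173.76 = 264.51 W.
Ideal ⇒ P_in = P_out, so I_p = P_out/V_p = 264.51/240 = 1.10 A.

I_p ≈ 1.10 A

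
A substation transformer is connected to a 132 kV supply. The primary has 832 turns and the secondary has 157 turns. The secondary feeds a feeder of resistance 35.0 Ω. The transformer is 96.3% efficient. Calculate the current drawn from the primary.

I_p ≈ 139 A

V_s = 132000 × 157/832 = 24909 V.
I_s = V_s/R = 24909/35.0 = 711.68 A.
P_out = V_s I_s = 24909 × 711.68 = 1.7727×10^7 W.
P_in = P_out/η = 1.7727×10^7/0.963 = 1.8408×10^7 W.
I_p = P_in/V_p = 1.8408×10^7/132000 = 139 A.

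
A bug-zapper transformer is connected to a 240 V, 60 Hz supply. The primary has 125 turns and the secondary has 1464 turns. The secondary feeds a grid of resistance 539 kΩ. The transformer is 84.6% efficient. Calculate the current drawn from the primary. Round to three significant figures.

V_s = 240 × 1464/125 = 2810.9 V.
I_s = V_s/R = 2810.9/539000 = 0.0052150 A.
P_out = V_s I_s = 2810.9 × 0.0052150 = 14.659 W.
P_in = P_out/η = 14.659/0.846 = 17.327 W.
I_p = P_in/V_p = 17.327/240 = 0.0722 A.

I_p ≈ 0.0722 A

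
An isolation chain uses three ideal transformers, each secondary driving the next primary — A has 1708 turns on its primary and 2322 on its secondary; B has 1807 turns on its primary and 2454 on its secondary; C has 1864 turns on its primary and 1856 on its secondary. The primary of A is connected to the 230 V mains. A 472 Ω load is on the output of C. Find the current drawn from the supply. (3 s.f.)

I_supply ≈ 1.65 A

After A: V = 230.00 × 2322/1708 = 312.68 V.
After B: V = 312.68 × 2454/1807 = 424.64 V.
After C: V = 424.64 × 1856/1864 = 422.82 V.
I_load = 422.82/472 = 0.89580 A, so P_out = 422.82 × 0.89580 = 378.76 W.
All ideal ⇒ P_in = P_out, so I_supply = 378.76/230 = 1.65 A.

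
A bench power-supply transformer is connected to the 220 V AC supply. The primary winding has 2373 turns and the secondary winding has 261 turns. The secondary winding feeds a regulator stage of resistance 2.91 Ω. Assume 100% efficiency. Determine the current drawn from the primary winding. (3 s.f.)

I_p ≈ 0.915 A

V_s = V_p × N_s/N_p = 220 × 261/2373 = 24.197 V.
I_s = V_s/R = 24.197/2.91 = 8.3152 A.
For an ideal transformer I_p N_p = I_s N_s, so I_p = 8.3152 × 261/2373 = 0.915 A.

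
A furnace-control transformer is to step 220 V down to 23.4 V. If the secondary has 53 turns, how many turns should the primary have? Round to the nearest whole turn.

N_p/N_s = V_p/V_s, so N_p = 53 × 220/23.4 = 498.3 ≈ 498 turns.

N_p = 498 turns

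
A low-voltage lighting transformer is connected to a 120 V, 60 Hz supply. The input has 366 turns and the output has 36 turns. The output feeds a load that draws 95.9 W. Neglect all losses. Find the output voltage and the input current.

V_out ≈ 11.8 V, I_in ≈ 0.799 A

V_out = V_in × N_out/N_in = 120 × 36/366 = 11.803 V.
I_out = P/V_out = 95.9/11.803 = 8.1249 A.
I_in = I_out × N_out/N_in = 8.1249 × 36/366 = 0.799 A.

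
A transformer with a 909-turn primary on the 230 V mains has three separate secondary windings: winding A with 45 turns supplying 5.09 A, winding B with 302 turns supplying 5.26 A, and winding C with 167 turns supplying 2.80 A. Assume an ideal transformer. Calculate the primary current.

V_A = 230 × 45/909 = 11.386 V; V_B = 230 × 302/909 = 76.414 V; V_C = 230 × 167/909 = 42.255 V.
P_out = V_A I_A + V_B I_B + V_C I_C = 11.386×5.09 + 76.414×5.26 + 42.255×2.80 = 57.955 + 401.94 + 118.31 = 578.21 W.
Ideal ⇒ P_in = P_out, so I_p = P_out/V_p = 578.21/230 = 2.51 A.

I_p ≈ 2.51 A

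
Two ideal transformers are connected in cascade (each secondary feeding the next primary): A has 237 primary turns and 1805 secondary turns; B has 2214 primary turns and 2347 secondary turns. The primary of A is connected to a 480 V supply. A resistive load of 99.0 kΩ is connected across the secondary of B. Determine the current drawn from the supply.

Secondary of A: V = 480.00 × 1805/237 = 3655.7 V.
Secondary of B: V = 3655.7 × 2347/2214 = 3875.3 V.
I_load = 3875.3/99000 = 0.039144 A, so P_out = 3875.3 × 0.039144 = 151.70 W.
All ideal ⇒ P_in = P_out, so I_supply = 151.70/480 = 0.316 A.

I_supply ≈ 0.316 A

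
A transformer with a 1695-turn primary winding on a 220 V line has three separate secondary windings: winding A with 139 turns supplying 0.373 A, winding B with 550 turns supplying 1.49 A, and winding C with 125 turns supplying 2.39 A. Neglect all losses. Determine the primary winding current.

V_A = 220 × 139/1695 = 18.041 V; V_B = 220 × 550/1695 = 71.386 V; V_C = 220 × 125/1695 = 16.224 V.
P_out = V_A I_A + V_B I_B + V_C I_C = 18.041×0.373 + 71.386×1.49 + 16.224×2.39 = 6.7294 + 106.37 + 38.776 = 151.87 W.
Ideal ⇒ P_in = P_out, so I_p = P_out/V_p = 151.87/220 = 0.690 A.

I_p ≈ 0.690 A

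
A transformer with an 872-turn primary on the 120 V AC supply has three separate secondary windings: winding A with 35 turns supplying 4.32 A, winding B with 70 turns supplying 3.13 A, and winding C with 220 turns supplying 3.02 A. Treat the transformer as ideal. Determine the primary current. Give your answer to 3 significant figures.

I_p ≈ 1.19 A

V_A = 120 × 35/872 = 4.8165 V; V_B = 120 × 70/872 = 9.6330 V; V_C = 120 × 220/872 = 30.275 V.
P_out = V_A I_A + V_B I_B + V_C I_C = 4.8165×4.32 + 9.6330×3.13 + 30.275×3.02 = 20.807 + 30.151 + 91.431 = 142.39 W.
Ideal ⇒ P_in = P_out, so I_p = P_out/V_p = 142.39/120 = 1.19 A.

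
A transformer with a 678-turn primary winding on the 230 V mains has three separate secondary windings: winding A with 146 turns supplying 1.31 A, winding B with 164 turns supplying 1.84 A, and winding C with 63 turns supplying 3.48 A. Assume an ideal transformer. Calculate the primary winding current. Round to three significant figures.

V_A = 230 × 146/678 = 49.528 V; V_B = 230 × 164/678 = 55.634 V; V_C = 230 × 63/678 = 21.372 V.
P_out = V_A I_A + V_B I_B + V_C I_C = 49.528×1.31 + 55.634×1.84 + 21.372×3.48 = 64.882 + 102.37 + 74.373 = 241.62 W.
Ideal ⇒ P_in = P_out, so I_p = P_out/V_p = 241.62/230 = 1.05 A.

I_p ≈ 1.05 A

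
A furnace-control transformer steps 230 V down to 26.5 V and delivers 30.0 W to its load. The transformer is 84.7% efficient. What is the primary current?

P_in = P_out/η = 30.0/0.847 = 35.419 W.
I_p = P_in/V_p = 35.419/230 = 0.154 A.

I_p ≈ 0.154 A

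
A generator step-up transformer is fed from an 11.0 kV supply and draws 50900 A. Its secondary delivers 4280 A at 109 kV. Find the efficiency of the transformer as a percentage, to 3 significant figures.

η ≈ 83.3%

P_in = 11000 × 50900 = 5.59900×10^8 W.
P_out = 109000 × 4280 = 4.66520×10^8 W.
η = P_out/P_in = 4.66520×10^8/(5.59900×10^8) = 0.833.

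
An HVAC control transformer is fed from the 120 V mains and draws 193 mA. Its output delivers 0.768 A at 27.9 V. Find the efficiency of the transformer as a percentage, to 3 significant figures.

P_in = 120 × 0.193 = 23.1600 W.
P_out = 27.9 × 0.768 = 21.4272 W.
η = P_out/P_in = 21.4272/23.1600 = 0.925.

η ≈ 92.5%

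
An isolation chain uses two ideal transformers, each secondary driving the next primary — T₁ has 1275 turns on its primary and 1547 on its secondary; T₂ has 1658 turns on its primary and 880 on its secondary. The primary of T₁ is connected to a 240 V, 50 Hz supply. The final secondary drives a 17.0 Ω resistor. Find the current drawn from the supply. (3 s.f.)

I_supply ≈ 5.85 A

Secondary of T₁: V = 240.00 × 1547/1275 = 291.20 V.
Secondary of T₂: V = 291.20 × 880/1658 = 154.56 V.
I_load = 154.56/17.0 = 9.0916 A, so P_out = 154.56 × 9.0916 = 1405.2 W.
All ideal ⇒ P_in = P_out, so I_supply = 1405.2/240 = 5.85 A.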